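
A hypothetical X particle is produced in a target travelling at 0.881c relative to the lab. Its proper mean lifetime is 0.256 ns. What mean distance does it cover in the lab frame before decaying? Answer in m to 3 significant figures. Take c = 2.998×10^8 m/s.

d ≈ 0.143 m

γ = 1/√(1 − 0.881²) = 2.1136
Dilated lifetime: Δt = γτ₀ = 2.1136 × 0.256 ns = 0.54109 ns
d = vΔt = 0.881c × 0.54109 ns = 2.6412×10^8 m/s × 5.4109×10^-10 s = 0.143 m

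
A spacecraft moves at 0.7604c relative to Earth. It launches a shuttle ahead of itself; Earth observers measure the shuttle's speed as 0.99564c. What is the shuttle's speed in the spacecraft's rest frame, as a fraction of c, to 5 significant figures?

u' ≈ 0.96840c

Inverse velocity addition: u' = (u − v)/(1 − uv/c²)
= (0.99564 − 0.7604)/(1 − 0.99564×0.7604) = 0.23524/0.2429153 = 0.96840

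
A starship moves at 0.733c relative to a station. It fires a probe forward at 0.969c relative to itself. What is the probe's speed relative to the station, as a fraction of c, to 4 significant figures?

u ≈ 0.9952c

Relativistic velocity addition: u = (u' + v)/(1 + u'v/c²)
= (0.969 + 0.733)/(1 + 0.969×0.733) = 1.702/1.71028 = 0.9952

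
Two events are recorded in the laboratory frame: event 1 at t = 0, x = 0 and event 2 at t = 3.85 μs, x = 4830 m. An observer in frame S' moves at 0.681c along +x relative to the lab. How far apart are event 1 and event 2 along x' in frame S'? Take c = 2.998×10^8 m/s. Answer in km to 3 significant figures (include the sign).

Δx' ≈ 5.52 km

γ = 1/√(1 − 0.681²) = 1.3656
Δx' = γ(Δx − vΔt) = 1.3656 × (4830 m − 0.681×(2.998×10^8 m/s)×3.85×10^-6 s)
= 1.3656 × (4044.0 m) = 5.52 km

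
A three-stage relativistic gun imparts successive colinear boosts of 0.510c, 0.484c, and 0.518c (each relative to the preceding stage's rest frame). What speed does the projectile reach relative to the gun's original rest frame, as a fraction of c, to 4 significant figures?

u ≈ 0.9308c

Compose boost 2: (0.484 + 0.510)/(1 + 0.484×0.510) = 0.9940/1.24684 = 0.797215
Compose boost 3: (0.518 + 0.797215)/(1 + 0.518×0.797215) = 1.31522/1.41296 = 0.9308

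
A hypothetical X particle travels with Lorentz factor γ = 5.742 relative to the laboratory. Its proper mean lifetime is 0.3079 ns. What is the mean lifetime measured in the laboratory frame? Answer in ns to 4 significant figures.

γ = 5.742 (given)
Time dilation: Δt = γτ₀ = 5.742 × 0.3079 ns = 1.768 ns

Δt ≈ 1.768 ns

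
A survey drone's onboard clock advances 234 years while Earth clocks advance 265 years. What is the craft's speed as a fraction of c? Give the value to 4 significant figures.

β ≈ 0.4693

γ = Δt/τ₀ = 265/234 = 1.13248
β = √(1 − 1/γ²) = √(1 − 1/1.13248²) = 0.4693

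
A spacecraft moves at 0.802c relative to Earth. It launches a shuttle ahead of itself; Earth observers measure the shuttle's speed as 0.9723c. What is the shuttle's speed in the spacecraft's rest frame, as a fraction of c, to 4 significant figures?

u' ≈ 0.7733c

Inverse velocity addition: u' = (u − v)/(1 − uv/c²)
= (0.9723 − 0.802)/(1 − 0.9723×0.802) = 0.1703/0.220215 = 0.7733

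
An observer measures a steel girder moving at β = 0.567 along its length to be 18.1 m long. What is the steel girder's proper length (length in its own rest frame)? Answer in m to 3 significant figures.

L₀ ≈ 22.0 m

γ = 1/√(1 − 0.567²) = 1.2140
L₀ = γL = 1.2140 × 18.1 = 22.0 m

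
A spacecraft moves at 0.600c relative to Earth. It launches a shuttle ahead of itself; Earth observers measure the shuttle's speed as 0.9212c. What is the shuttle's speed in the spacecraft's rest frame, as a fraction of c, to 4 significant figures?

u' ≈ 0.7181c

Inverse velocity addition: u' = (u − v)/(1 − uv/c²)
= (0.9212 − 0.600)/(1 − 0.9212×0.600) = 0.3212/0.447280 = 0.7181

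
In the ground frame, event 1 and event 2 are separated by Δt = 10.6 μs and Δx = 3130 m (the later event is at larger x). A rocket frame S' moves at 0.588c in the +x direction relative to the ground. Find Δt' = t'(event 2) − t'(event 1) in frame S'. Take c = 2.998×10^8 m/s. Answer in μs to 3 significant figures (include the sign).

Δt' ≈ 5.52 μs

γ = 1/√(1 − 0.588²) = 1.2363
Δt' = γ(Δt − vΔx/c²) = 1.2363 × (10.6 μs − 0.588×3130 m / (2.998×10^8 m/s))
= 1.2363 × (4.4611 μs) = 5.52 μs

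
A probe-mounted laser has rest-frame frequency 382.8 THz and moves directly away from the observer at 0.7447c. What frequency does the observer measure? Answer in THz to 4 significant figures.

Relativistic Doppler: f_obs = f_src √((1−β)/(1+β))
= 382.8 × √(0.255300/1.74470) = 382.8 × 0.382530 = 146.4 THz

f_obs ≈ 146.4 THz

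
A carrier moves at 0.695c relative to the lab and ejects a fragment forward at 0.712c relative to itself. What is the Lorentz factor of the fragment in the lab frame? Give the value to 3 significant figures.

γ ≈ 2.96

u_lab = (0.712 + 0.695)/(1 + 0.712×0.695) = 1.407/1.49484 = 0.941238
γ = 1/√(1 − 0.941238²) = 2.96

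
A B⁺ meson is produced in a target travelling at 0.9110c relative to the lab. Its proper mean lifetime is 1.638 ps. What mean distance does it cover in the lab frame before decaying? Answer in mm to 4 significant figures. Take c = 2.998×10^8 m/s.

d ≈ 1.085 mm

γ = 1/√(1 − 0.9110²) = 2.42479
Dilated lifetime: Δt = γτ₀ = 2.42479 × 1.638 ps = 3.97181 ps
d = vΔt = 0.9110c × 3.97181 ps = 2.73118×10^8 m/s × 3.97181×10^-12 s = 1.085 mm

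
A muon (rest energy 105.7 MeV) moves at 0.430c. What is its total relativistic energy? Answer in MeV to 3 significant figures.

γ = 1/√(1 − 0.430²) = 1.1076
E = γm₀c² = 1.1076 × 105.7 MeV = 117 MeV

E ≈ 117 MeV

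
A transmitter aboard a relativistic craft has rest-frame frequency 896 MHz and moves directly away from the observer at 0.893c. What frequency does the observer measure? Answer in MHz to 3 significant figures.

f_obs ≈ 213 MHz

Relativistic Doppler: f_obs = f_src √((1−β)/(1+β))
= 896 × √(0.10700/1.8930) = 896 × 0.23775 = 213 MHz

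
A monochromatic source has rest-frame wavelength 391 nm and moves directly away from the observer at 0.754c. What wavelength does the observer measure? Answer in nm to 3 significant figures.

λ_obs ≈ 1040 nm

Relativistic Doppler: λ_obs = λ_src √((1+β)/(1−β))
= 391 × √(1.7540/0.24600) = 391 × 2.6702 = 1040 nm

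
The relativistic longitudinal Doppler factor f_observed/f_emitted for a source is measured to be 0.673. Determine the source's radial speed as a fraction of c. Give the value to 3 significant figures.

β ≈ 0.377

f_obs/f_src = √((1−β)/(1+β)) = 0.673  ⇒  (1−β)/(1+β) = 0.45293
β = |1 − D²|/(1 + D²) = |1 − 0.45293|/(1 + 0.45293) = 0.377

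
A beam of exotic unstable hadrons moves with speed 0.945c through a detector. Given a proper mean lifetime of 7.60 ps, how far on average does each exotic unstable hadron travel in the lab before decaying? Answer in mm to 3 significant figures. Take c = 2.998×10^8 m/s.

d ≈ 6.58 mm

γ = 1/√(1 − 0.945²) = 3.0574
Dilated lifetime: Δt = γτ₀ = 3.0574 × 7.60 ps = 23.237 ps
d = vΔt = 0.945c × 23.237 ps = 2.8331×10^8 m/s × 2.3237×10^-11 s = 6.58 mm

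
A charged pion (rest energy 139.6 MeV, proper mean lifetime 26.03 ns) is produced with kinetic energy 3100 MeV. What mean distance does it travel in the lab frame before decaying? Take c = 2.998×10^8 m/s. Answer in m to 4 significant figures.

d ≈ 180.9 m

γ = 1 + K/(m₀c²) = 1 + 3100/139.6 = 23.2063
β = √(1 − 1/γ²) = 0.999071
Dilated lifetime: γτ₀ = 23.2063 × 26.03 ns = 604.060 ns
d = βc·γτ₀ = 0.999071 × (2.998×10^8 m/s) × 6.04060×10^-7 s = 180.9 m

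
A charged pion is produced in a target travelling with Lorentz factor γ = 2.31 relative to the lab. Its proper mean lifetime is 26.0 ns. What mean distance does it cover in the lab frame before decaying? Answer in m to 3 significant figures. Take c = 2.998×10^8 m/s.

d ≈ 16.2 m

β = √(1 − 1/γ²) = √(1 − 1/2.31²) = 0.90144
Dilated lifetime: Δt = γτ₀ = 2.31 × 26.0 ns = 60.060 ns
d = vΔt = 0.90144c × 60.060 ns = 2.7025×10^8 m/s × 6.0060×10^-8 s = 16.2 m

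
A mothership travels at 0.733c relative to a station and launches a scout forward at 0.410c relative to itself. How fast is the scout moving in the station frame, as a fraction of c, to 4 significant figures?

u ≈ 0.8789c

Compose boost 2: (0.410 + 0.733)/(1 + 0.410×0.733) = 1.143/1.30053 = 0.8789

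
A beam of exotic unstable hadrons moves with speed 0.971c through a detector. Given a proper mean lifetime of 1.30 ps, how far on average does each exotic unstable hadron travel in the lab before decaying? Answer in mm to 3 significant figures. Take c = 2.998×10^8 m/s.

γ = 1/√(1 − 0.971²) = 4.1827
Dilated lifetime: Δt = γτ₀ = 4.1827 × 1.30 ps = 5.4375 ps
d = vΔt = 0.971c × 5.4375 ps = 2.9111×10^8 m/s × 5.4375×10^-12 s = 1.58 mm

d ≈ 1.58 mm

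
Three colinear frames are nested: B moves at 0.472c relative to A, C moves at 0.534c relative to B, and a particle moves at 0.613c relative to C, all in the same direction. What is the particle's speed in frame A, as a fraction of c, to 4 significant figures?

Compose boost 2: (0.534 + 0.472)/(1 + 0.534×0.472) = 1.006/1.25205 = 0.803484
Compose boost 3: (0.613 + 0.803484)/(1 + 0.613×0.803484) = 1.41648/1.49254 = 0.9490

u ≈ 0.9490c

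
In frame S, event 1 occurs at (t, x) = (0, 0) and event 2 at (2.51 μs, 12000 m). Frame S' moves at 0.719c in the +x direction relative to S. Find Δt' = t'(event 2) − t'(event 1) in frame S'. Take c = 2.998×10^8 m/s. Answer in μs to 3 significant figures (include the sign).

Δt' ≈ -37.8 μs

γ = 1/√(1 − 0.719²) = 1.4388
Δt' = γ(Δt − vΔx/c²) = 1.4388 × (2.51 μs − 0.719×12000 m / (2.998×10^8 m/s))
= 1.4388 × (-26.269 μs) = -37.8 μs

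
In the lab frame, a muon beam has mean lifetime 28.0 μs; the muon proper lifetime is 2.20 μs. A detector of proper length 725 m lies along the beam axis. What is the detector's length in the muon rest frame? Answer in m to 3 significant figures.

Time dilation ⇒ γ = Δt/τ₀ = 28.0/2.20 = 12.727
Length contraction: L = L₀/γ = 725/12.727 = 57.0 m

L ≈ 57.0 m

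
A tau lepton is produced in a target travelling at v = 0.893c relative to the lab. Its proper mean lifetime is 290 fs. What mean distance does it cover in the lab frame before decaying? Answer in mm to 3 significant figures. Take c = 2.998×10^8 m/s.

d ≈ 0.173 mm

γ = 1/√(1 − 0.893²) = 2.2219
Dilated lifetime: Δt = γτ₀ = 2.2219 × 290 fs = 644.36 fs
d = vΔt = 0.893c × 644.36 fs = 2.6772×10^8 m/s × 6.4436×10^-13 s = 0.173 mm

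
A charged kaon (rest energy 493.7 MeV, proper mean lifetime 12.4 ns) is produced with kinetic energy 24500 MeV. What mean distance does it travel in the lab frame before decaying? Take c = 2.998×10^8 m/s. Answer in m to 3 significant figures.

d ≈ 188 m

γ = 1 + K/(m₀c²) = 1 + 24500/493.7 = 50.625
β = √(1 − 1/γ²) = 0.99980
Dilated lifetime: γτ₀ = 50.625 × 12.4 ns = 627.75 ns
d = βc·γτ₀ = 0.99980 × (2.998×10^8 m/s) × 6.2775×10^-7 s = 188 m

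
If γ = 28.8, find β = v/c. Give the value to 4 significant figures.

β ≈ 0.9994

β = √(1 − 1/γ²) = √(1 − 1/28.8²) = √(0.998794) = 0.9994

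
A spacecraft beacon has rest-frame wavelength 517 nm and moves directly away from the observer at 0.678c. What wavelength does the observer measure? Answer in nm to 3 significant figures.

λ_obs ≈ 1180 nm

Relativistic Doppler: λ_obs = λ_src √((1+β)/(1−β))
= 517 × √(1.6780/0.32200) = 517 × 2.2828 = 1180 nm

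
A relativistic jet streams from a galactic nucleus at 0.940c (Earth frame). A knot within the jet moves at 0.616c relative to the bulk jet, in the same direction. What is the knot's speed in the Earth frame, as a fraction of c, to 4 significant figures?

Relativistic velocity addition: u = (u' + v)/(1 + u'v/c²)
= (0.616 + 0.940)/(1 + 0.616×0.940) = 1.556/1.57904 = 0.9854

u ≈ 0.9854c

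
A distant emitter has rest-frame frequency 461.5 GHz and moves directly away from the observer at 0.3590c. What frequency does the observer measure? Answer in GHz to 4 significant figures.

Relativistic Doppler: f_obs = f_src √((1−β)/(1+β))
= 461.5 × √(0.641000/1.35900) = 461.5 × 0.686783 = 317.0 GHz

f_obs ≈ 317.0 GHz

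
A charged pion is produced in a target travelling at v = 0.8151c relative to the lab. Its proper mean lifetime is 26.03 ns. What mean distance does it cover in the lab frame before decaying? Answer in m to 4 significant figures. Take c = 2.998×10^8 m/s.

γ = 1/√(1 − 0.8151²) = 1.72616
Dilated lifetime: Δt = γτ₀ = 1.72616 × 26.03 ns = 44.9320 ns
d = vΔt = 0.8151c × 44.9320 ns = 2.44367×10^8 m/s × 4.49320×10^-8 s = 10.98 m

d ≈ 10.98 m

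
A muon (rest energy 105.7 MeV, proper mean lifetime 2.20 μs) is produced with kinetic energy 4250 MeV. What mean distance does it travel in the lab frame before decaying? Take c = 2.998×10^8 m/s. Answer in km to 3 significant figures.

γ = 1 + K/(m₀c²) = 1 + 4250/105.7 = 41.208
β = √(1 − 1/γ²) = 0.99971
Dilated lifetime: γτ₀ = 41.208 × 2.20 μs = 90.658 μs
d = βc·γτ₀ = 0.99971 × (2.998×10^8 m/s) × 9.0658×10^-5 s = 27.2 km

d ≈ 27.2 km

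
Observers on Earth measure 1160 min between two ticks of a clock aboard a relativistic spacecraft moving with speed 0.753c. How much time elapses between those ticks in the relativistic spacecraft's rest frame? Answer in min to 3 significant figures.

γ = 1/√(1 − 0.753²) = 1.5197
Proper time: τ₀ = Δt/γ = 1160/1.5197 = 763 min

τ₀ ≈ 763 min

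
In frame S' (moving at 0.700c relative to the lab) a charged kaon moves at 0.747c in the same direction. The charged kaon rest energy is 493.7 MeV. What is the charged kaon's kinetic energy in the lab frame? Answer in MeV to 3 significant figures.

K ≈ 1090 MeV

u_lab = (0.747 + 0.700)/(1 + 0.747×0.700) = 0.950161
γ = 1/√(1 − 0.950161²) = 3.2076
K = (γ − 1)m₀c² = (3.2076 − 1) × 493.7 = 2.2076 × 493.7 = 1090 MeV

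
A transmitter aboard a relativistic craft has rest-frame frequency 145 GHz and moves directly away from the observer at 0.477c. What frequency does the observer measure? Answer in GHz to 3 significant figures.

Relativistic Doppler: f_obs = f_src √((1−β)/(1+β))
= 145 × √(0.52300/1.4770) = 145 × 0.59506 = 86.3 GHz

f_obs ≈ 86.3 GHz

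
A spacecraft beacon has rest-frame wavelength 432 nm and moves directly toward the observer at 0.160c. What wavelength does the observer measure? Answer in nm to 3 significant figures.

Relativistic Doppler: λ_obs = λ_src √((1−β)/(1+β))
= 432 × √(0.84000/1.1600) = 432 × 0.85096 = 368 nm

λ_obs ≈ 368 nm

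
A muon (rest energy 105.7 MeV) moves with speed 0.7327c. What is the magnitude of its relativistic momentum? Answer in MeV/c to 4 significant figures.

p ≈ 113.8 MeV/c

γ = 1/√(1 − 0.7327²) = 1.46940
p = γβm₀c = 1.46940 × 0.7327 × 105.7 MeV/c = 113.8 MeV/c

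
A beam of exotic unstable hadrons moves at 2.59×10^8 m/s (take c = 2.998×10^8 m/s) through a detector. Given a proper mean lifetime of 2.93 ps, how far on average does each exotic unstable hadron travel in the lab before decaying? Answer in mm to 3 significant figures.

d ≈ 1.51 mm

β = v/c = 2.59×10^8 / 2.998×10^8 = 0.86391
γ = 1/√(1 − 0.86391²) = 1.9855
Dilated lifetime: Δt = γτ₀ = 1.9855 × 2.93 ps = 5.8176 ps
d = vΔt = 0.86391c × 5.8176 ps = 2.5900×10^8 m/s × 5.8176×10^-12 s = 1.51 mm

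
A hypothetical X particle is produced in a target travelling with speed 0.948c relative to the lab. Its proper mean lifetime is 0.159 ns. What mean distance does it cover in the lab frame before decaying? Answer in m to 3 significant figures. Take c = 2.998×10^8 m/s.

d ≈ 0.142 m

γ = 1/√(1 − 0.948²) = 3.1420
Dilated lifetime: Δt = γτ₀ = 3.1420 × 0.159 ns = 0.49958 ns
d = vΔt = 0.948c × 0.49958 ns = 2.8421×10^8 m/s × 4.9958×10^-10 s = 0.142 m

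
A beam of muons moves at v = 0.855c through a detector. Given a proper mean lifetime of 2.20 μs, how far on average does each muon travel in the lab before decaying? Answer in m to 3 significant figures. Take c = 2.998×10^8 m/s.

d ≈ 1090 m

γ = 1/√(1 − 0.855²) = 1.9282
Dilated lifetime: Δt = γτ₀ = 1.9282 × 2.20 μs = 4.2420 μs
d = vΔt = 0.855c × 4.2420 μs = 2.5633×10^8 m/s × 4.2420×10^-6 s = 1090 m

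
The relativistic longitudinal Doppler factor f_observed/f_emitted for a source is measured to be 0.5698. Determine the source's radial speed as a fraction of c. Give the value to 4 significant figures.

β ≈ 0.5098

f_obs/f_src = √((1−β)/(1+β)) = 0.5698  ⇒  (1−β)/(1+β) = 0.324672
β = |1 − D²|/(1 + D²) = |1 − 0.324672|/(1 + 0.324672) = 0.5098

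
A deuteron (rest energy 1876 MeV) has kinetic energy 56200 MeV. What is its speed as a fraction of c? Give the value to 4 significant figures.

γ = 1 + K/(m₀c²) = 1 + 56200/1876 = 30.9574
β = √(1 − 1/γ²) = 0.9995

β ≈ 0.9995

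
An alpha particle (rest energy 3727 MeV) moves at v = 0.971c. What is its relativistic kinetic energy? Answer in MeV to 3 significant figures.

γ = 1/√(1 − 0.971²) = 4.1827
K = (γ − 1)m₀c² = (4.1827 − 1) × 3727 MeV = 3.1827 × 3727 MeV = 11900 MeV

K ≈ 11900 MeV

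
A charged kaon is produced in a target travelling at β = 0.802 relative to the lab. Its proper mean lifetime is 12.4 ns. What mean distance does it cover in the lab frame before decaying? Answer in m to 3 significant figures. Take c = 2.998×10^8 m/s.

γ = 1/√(1 − 0.802²) = 1.6741
Dilated lifetime: Δt = γτ₀ = 1.6741 × 12.4 ns = 20.759 ns
d = vΔt = 0.802c × 20.759 ns = 2.4044×10^8 m/s × 2.0759×10^-8 s = 4.99 m

d ≈ 4.99 m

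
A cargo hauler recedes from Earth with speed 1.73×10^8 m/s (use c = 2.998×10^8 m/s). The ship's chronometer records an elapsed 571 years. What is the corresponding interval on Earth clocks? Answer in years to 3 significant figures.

β = v/c = 1.73×10^8 / 2.998×10^8 = 0.57705
γ = 1/√(1 − 0.57705²) = 1.2244
Time dilation: Δt = γτ₀ = 1.2244 × 571 years = 699 years

Δt ≈ 699 years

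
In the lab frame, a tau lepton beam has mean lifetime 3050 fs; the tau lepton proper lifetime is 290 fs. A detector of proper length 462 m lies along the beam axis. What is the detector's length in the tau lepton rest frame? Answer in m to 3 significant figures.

Time dilation ⇒ γ = Δt/τ₀ = 3050/290 = 10.517
Length contraction: L = L₀/γ = 462/10.517 = 43.9 m

L ≈ 43.9 m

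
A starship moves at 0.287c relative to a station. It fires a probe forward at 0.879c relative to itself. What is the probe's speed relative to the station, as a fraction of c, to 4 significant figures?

u ≈ 0.9311c

Relativistic velocity addition: u = (u' + v)/(1 + u'v/c²)
= (0.879 + 0.287)/(1 + 0.879×0.287) = 1.166/1.25227 = 0.9311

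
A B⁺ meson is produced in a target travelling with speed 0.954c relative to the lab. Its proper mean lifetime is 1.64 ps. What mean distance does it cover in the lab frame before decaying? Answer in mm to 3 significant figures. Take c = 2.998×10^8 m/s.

d ≈ 1.56 mm

γ = 1/√(1 − 0.954²) = 3.3355
Dilated lifetime: Δt = γτ₀ = 3.3355 × 1.64 ps = 5.4702 ps
d = vΔt = 0.954c × 5.4702 ps = 2.8601×10^8 m/s × 5.4702×10^-12 s = 1.56 mm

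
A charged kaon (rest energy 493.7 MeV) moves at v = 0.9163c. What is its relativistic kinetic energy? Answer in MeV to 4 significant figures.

K ≈ 739.0 MeV

γ = 1/√(1 − 0.9163²) = 2.49693
K = (γ − 1)m₀c² = (2.49693 − 1) × 493.7 MeV = 1.49693 × 493.7 MeV = 739.0 MeV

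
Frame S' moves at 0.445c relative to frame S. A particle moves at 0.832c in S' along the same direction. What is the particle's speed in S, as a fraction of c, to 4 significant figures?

Relativistic velocity addition: u = (u' + v)/(1 + u'v/c²)
= (0.832 + 0.445)/(1 + 0.832×0.445) = 1.277/1.37024 = 0.9320

u ≈ 0.9320c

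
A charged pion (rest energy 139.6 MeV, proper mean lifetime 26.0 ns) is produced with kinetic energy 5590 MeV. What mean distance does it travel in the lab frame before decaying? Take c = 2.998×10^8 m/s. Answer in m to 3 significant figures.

γ = 1 + K/(m₀c²) = 1 + 5590/139.6 = 41.043
β = √(1 − 1/γ²) = 0.99970
Dilated lifetime: γτ₀ = 41.043 × 26.0 ns = 1067.1 ns
d = βc·γτ₀ = 0.99970 × (2.998×10^8 m/s) × 1.0671×10^-6 s = 320 m

d ≈ 320 m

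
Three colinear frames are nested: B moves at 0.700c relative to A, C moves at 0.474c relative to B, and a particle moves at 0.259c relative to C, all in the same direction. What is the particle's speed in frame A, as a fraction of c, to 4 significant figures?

Compose boost 2: (0.474 + 0.700)/(1 + 0.474×0.700) = 1.174/1.33180 = 0.881514
Compose boost 3: (0.259 + 0.881514)/(1 + 0.259×0.881514) = 1.14051/1.22831 = 0.9285

u ≈ 0.9285c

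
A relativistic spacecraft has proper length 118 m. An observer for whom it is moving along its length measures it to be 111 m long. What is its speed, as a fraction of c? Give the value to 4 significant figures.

β ≈ 0.3393

γ = L₀/L = 118/111 = 1.06306
β = √(1 − 1/γ²) = 0.3393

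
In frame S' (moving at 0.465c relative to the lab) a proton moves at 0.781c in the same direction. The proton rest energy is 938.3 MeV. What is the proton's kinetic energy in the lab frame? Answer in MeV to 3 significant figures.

K ≈ 1380 MeV

u_lab = (0.781 + 0.465)/(1 + 0.781×0.465) = 0.914049
γ = 1/√(1 − 0.914049²) = 2.4655
K = (γ − 1)m₀c² = (2.4655 − 1) × 938.3 = 1.4655 × 938.3 = 1380 MeV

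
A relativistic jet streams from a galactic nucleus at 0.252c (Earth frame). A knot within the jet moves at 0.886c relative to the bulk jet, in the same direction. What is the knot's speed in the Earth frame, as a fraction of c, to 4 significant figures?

Relativistic velocity addition: u = (u' + v)/(1 + u'v/c²)
= (0.886 + 0.252)/(1 + 0.886×0.252) = 1.138/1.22327 = 0.9303

u ≈ 0.9303c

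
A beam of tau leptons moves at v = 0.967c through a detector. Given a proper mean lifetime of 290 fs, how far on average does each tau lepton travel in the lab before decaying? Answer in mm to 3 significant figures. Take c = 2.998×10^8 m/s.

γ = 1/√(1 − 0.967²) = 3.9250
Dilated lifetime: Δt = γτ₀ = 3.9250 × 290 fs = 1138.3 fs
d = vΔt = 0.967c × 1138.3 fs = 2.8991×10^8 m/s × 1.1383×10^-12 s = 0.330 mm

d ≈ 0.330 mm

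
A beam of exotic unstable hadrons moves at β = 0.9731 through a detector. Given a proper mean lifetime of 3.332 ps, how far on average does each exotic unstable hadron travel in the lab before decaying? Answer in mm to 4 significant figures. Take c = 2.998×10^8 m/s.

γ = 1/√(1 − 0.9731²) = 4.34060
Dilated lifetime: Δt = γτ₀ = 4.34060 × 3.332 ps = 14.4629 ps
d = vΔt = 0.9731c × 14.4629 ps = 2.91735×10^8 m/s × 1.44629×10^-11 s = 4.219 mm

d ≈ 4.219 mm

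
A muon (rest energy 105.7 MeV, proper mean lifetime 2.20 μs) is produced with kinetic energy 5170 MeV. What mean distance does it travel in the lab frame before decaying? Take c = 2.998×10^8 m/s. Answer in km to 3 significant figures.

γ = 1 + K/(m₀c²) = 1 + 5170/105.7 = 49.912
β = √(1 − 1/γ²) = 0.99980
Dilated lifetime: γτ₀ = 49.912 × 2.20 μs = 109.81 μs
d = βc·γτ₀ = 0.99980 × (2.998×10^8 m/s) × 0.00010981 s = 32.9 km

d ≈ 32.9 km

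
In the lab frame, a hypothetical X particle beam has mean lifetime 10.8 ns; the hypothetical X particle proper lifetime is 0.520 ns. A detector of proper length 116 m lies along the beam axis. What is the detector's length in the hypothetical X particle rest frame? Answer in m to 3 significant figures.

Time dilation ⇒ γ = Δt/τ₀ = 10.8/0.520 = 20.769
Length contraction: L = L₀/γ = 116/20.769 = 5.59 m

L ≈ 5.59 m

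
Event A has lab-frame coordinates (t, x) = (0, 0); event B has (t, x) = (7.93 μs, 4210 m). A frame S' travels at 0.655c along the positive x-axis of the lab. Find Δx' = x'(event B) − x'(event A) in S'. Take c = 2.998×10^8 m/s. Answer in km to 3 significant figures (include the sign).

Δx' ≈ 3.51 km

γ = 1/√(1 − 0.655²) = 1.3234
Δx' = γ(Δx − vΔt) = 1.3234 × (4210 m − 0.655×(2.998×10^8 m/s)×7.93×10^-6 s)
= 1.3234 × (2652.8 m) = 3.51 km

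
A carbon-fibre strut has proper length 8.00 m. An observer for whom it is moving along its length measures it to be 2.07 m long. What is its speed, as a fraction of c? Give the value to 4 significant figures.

γ = L₀/L = 8.00/2.07 = 3.86473
β = √(1 − 1/γ²) = 0.9659

β ≈ 0.9659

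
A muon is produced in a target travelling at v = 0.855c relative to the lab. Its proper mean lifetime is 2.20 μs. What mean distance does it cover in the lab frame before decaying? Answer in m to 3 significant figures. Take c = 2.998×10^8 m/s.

d ≈ 1090 m

γ = 1/√(1 − 0.855²) = 1.9282
Dilated lifetime: Δt = γτ₀ = 1.9282 × 2.20 μs = 4.2420 μs
d = vΔt = 0.855c × 4.2420 μs = 2.5633×10^8 m/s × 4.2420×10^-6 s = 1090 m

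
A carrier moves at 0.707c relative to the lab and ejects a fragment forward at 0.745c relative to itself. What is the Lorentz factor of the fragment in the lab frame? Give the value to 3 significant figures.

γ ≈ 3.24

u_lab = (0.745 + 0.707)/(1 + 0.745×0.707) = 1.452/1.52671 = 0.951062
γ = 1/√(1 − 0.951062²) = 3.24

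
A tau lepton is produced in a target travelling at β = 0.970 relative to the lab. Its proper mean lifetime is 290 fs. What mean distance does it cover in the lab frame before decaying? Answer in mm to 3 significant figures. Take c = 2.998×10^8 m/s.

γ = 1/√(1 − 0.970²) = 4.1135
Dilated lifetime: Δt = γτ₀ = 4.1135 × 290 fs = 1192.9 fs
d = vΔt = 0.970c × 1192.9 fs = 2.9081×10^8 m/s × 1.1929×10^-12 s = 0.347 mm

d ≈ 0.347 mm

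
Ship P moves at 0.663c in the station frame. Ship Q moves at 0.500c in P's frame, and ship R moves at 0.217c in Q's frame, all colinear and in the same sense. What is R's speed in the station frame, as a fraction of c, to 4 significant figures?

u ≈ 0.9167c

Compose boost 2: (0.500 + 0.663)/(1 + 0.500×0.663) = 1.163/1.33150 = 0.873451
Compose boost 3: (0.217 + 0.873451)/(1 + 0.217×0.873451) = 1.09045/1.18954 = 0.9167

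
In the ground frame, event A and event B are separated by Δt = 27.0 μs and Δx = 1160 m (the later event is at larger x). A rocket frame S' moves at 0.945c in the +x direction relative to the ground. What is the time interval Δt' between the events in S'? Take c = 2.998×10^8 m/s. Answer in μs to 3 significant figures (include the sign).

γ = 1/√(1 − 0.945²) = 3.0574
Δt' = γ(Δt − vΔx/c²) = 3.0574 × (27.0 μs − 0.945×1160 m / (2.998×10^8 m/s))
= 3.0574 × (23.344 μs) = 71.4 μs

Δt' ≈ 71.4 μs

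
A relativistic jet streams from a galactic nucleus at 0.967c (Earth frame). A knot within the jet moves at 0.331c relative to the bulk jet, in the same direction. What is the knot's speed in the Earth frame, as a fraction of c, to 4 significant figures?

u ≈ 0.9833c

Relativistic velocity addition: u = (u' + v)/(1 + u'v/c²)
= (0.331 + 0.967)/(1 + 0.331×0.967) = 1.298/1.32008 = 0.9833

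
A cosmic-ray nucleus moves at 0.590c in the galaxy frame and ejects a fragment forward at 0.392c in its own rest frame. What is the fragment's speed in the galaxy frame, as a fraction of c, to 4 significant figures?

u ≈ 0.7975c

Compose boost 2: (0.392 + 0.590)/(1 + 0.392×0.590) = 0.9820/1.23128 = 0.7975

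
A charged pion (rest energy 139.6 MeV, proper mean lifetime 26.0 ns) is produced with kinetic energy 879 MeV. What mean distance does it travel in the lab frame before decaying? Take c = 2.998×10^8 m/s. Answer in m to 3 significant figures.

d ≈ 56.3 m

γ = 1 + K/(m₀c²) = 1 + 879/139.6 = 7.2966
β = √(1 − 1/γ²) = 0.99056
Dilated lifetime: γτ₀ = 7.2966 × 26.0 ns = 189.71 ns
d = βc·γτ₀ = 0.99056 × (2.998×10^8 m/s) × 1.8971×10^-7 s = 56.3 m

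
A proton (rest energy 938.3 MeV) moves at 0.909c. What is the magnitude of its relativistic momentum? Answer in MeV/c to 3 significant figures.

p ≈ 2050 MeV/c

γ = 1/√(1 − 0.909²) = 2.3993
p = γβm₀c = 2.3993 × 0.909 × 938.3 MeV/c = 2050 MeV/c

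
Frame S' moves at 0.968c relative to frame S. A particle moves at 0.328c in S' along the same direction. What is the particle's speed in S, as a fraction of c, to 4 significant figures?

Relativistic velocity addition: u = (u' + v)/(1 + u'v/c²)
= (0.328 + 0.968)/(1 + 0.328×0.968) = 1.296/1.31750 = 0.9837

u ≈ 0.9837c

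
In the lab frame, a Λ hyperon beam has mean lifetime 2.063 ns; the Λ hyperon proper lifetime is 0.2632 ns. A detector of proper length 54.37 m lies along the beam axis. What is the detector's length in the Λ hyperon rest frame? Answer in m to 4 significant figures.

Time dilation ⇒ γ = Δt/τ₀ = 2.063/0.2632 = 7.83815
Length contraction: L = L₀/γ = 54.37/7.83815 = 6.937 m

L ≈ 6.937 m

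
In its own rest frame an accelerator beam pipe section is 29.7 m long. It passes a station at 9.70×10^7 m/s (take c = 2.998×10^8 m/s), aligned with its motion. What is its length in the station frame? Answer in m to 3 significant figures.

β = v/c = 9.70×10^7 / 2.998×10^8 = 0.32355
γ = 1/√(1 − 0.32355²) = 1.0568
Length contraction: L = L₀/γ = 29.7/1.0568 = 28.1 m

L ≈ 28.1 m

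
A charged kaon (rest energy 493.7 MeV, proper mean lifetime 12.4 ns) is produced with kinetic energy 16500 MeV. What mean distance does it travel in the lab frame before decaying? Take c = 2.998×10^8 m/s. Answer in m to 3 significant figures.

d ≈ 128 m

γ = 1 + K/(m₀c²) = 1 + 16500/493.7 = 34.421
β = √(1 − 1/γ²) = 0.99958
Dilated lifetime: γτ₀ = 34.421 × 12.4 ns = 426.82 ns
d = βc·γτ₀ = 0.99958 × (2.998×10^8 m/s) × 4.2682×10^-7 s = 128 m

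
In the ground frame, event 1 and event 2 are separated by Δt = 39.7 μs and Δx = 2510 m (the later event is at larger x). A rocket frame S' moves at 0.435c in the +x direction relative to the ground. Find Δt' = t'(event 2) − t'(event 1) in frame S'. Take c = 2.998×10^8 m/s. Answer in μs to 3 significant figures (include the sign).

γ = 1/√(1 − 0.435²) = 1.1106
Δt' = γ(Δt − vΔx/c²) = 1.1106 × (39.7 μs − 0.435×2510 m / (2.998×10^8 m/s))
= 1.1106 × (36.058 μs) = 40.0 μs

Δt' ≈ 40.0 μs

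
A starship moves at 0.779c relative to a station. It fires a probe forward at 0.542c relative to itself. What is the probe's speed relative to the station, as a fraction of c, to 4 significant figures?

u ≈ 0.9288c

Relativistic velocity addition: u = (u' + v)/(1 + u'v/c²)
= (0.542 + 0.779)/(1 + 0.542×0.779) = 1.321/1.42222 = 0.9288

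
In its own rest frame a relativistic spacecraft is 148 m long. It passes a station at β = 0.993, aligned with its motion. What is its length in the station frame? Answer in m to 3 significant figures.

γ = 1/√(1 − 0.993²) = 8.4664
Length contraction: L = L₀/γ = 148/8.4664 = 17.5 m

L ≈ 17.5 m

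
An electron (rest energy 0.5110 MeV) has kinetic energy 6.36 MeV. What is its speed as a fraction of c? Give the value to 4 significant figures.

γ = 1 + K/(m₀c²) = 1 + 6.36/0.5110 = 13.4462
β = √(1 − 1/γ²) = 0.9972

β ≈ 0.9972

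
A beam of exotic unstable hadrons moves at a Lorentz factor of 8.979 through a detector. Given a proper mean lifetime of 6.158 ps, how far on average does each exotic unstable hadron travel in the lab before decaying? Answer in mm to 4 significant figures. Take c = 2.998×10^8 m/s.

β = √(1 − 1/γ²) = √(1 − 1/8.979²) = 0.993779
Dilated lifetime: Δt = γτ₀ = 8.979 × 6.158 ps = 55.2927 ps
d = vΔt = 0.993779c × 55.2927 ps = 2.97935×10^8 m/s × 5.52927×10^-11 s = 16.47 mm

d ≈ 16.47 mm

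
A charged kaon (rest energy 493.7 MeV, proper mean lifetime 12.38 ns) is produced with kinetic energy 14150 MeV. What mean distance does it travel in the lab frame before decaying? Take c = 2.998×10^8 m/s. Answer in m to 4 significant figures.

d ≈ 110.0 m

γ = 1 + K/(m₀c²) = 1 + 14150/493.7 = 29.6611
β = √(1 − 1/γ²) = 0.999432
Dilated lifetime: γτ₀ = 29.6611 × 12.38 ns = 367.205 ns
d = βc·γτ₀ = 0.999432 × (2.998×10^8 m/s) × 3.67205×10^-7 s = 110.0 m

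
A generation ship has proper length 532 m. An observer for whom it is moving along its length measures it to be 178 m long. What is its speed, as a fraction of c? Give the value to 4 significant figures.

γ = L₀/L = 532/178 = 2.98876
β = √(1 − 1/γ²) = 0.9424

β ≈ 0.9424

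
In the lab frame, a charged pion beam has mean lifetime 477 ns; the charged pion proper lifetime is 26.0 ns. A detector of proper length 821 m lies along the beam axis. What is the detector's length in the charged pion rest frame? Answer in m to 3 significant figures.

L ≈ 44.8 m

Time dilation ⇒ γ = Δt/τ₀ = 477/26.0 = 18.346
Length contraction: L = L₀/γ = 821/18.346 = 44.8 m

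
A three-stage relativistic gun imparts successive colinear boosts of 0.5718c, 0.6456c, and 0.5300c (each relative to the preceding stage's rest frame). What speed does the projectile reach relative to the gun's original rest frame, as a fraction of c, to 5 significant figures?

u ≈ 0.96459c

Compose boost 2: (0.6456 + 0.5718)/(1 + 0.6456×0.5718) = 1.2174/1.369154 = 0.8891622
Compose boost 3: (0.5300 + 0.8891622)/(1 + 0.5300×0.8891622) = 1.419162/1.471256 = 0.96459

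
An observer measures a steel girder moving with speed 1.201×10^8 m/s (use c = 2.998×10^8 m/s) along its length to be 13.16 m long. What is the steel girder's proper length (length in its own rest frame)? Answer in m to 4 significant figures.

L₀ ≈ 14.36 m

β = v/c = 1.201×10^8 / 2.998×10^8 = 0.400600
γ = 1/√(1 − 0.400600²) = 1.09140
L₀ = γL = 1.09140 × 13.16 = 14.36 m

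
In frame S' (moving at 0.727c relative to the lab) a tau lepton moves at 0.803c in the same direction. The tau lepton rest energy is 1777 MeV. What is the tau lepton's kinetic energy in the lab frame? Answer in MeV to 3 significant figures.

K ≈ 5100 MeV

u_lab = (0.803 + 0.727)/(1 + 0.803×0.727) = 0.966043
γ = 1/√(1 − 0.966043²) = 3.8702
K = (γ − 1)m₀c² = (3.8702 − 1) × 1777 = 2.8702 × 1777 = 5100 MeV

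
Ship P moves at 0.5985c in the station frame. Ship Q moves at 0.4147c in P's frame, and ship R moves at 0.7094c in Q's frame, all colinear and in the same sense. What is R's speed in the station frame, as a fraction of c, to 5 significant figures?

Compose boost 2: (0.4147 + 0.5985)/(1 + 0.4147×0.5985) = 1.0132/1.248198 = 0.8117302
Compose boost 3: (0.7094 + 0.8117302)/(1 + 0.7094×0.8117302) = 1.521130/1.575841 = 0.96528

u ≈ 0.96528c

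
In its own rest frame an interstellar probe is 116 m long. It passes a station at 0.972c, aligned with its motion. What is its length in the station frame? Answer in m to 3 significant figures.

γ = 1/√(1 − 0.972²) = 4.2557
Length contraction: L = L₀/γ = 116/4.2557 = 27.3 m

L ≈ 27.3 m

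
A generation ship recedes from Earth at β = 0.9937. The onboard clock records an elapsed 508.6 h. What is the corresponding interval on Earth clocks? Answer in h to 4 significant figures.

Δt ≈ 4538 h

γ = 1/√(1 − 0.9937²) = 8.92277
Time dilation: Δt = γτ₀ = 8.92277 × 508.6 h = 4538 h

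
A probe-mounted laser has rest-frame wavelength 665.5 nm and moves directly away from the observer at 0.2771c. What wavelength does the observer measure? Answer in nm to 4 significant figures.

Relativistic Doppler: λ_obs = λ_src √((1+β)/(1−β))
= 665.5 × √(1.27710/0.722900) = 665.5 × 1.32915 = 884.5 nm

λ_obs ≈ 884.5 nm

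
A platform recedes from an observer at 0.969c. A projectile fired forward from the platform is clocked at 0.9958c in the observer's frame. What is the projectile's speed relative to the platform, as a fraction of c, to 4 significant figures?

Inverse velocity addition: u' = (u − v)/(1 − uv/c²)
= (0.9958 − 0.969)/(1 − 0.9958×0.969) = 0.02680/0.0350698 = 0.7642

u' ≈ 0.7642c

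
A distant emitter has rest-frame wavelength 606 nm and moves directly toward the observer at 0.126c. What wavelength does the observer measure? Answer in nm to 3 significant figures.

Relativistic Doppler: λ_obs = λ_src √((1−β)/(1+β))
= 606 × √(0.87400/1.1260) = 606 × 0.88102 = 534 nm

λ_obs ≈ 534 nm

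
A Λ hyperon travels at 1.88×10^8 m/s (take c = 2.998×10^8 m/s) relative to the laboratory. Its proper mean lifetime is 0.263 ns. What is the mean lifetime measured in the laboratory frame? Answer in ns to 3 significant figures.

Δt ≈ 0.338 ns

β = v/c = 1.88×10^8 / 2.998×10^8 = 0.62708
γ = 1/√(1 − 0.62708²) = 1.2838
Time dilation: Δt = γτ₀ = 1.2838 × 0.263 ns = 0.338 ns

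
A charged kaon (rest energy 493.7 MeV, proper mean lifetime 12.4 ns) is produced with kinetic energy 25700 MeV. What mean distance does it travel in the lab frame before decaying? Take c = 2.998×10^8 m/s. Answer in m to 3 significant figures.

γ = 1 + K/(m₀c²) = 1 + 25700/493.7 = 53.056
β = √(1 − 1/γ²) = 0.99982
Dilated lifetime: γτ₀ = 53.056 × 12.4 ns = 657.89 ns
d = βc·γτ₀ = 0.99982 × (2.998×10^8 m/s) × 6.5789×10^-7 s = 197 m

d ≈ 197 m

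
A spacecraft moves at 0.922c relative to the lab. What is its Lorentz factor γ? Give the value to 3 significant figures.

γ = 1/√(1 − β²) = 1/√(1 − 0.922²) = 1/√(0.14992) = 2.58

γ ≈ 2.58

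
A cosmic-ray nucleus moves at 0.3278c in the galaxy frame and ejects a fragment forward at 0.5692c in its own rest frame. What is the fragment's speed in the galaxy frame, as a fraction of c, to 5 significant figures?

u ≈ 0.75595c

Compose boost 2: (0.5692 + 0.3278)/(1 + 0.5692×0.3278) = 0.89700/1.186584 = 0.75595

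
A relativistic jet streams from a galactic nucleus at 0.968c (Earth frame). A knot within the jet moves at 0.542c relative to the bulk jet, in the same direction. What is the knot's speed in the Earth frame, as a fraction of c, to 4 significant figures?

u ≈ 0.9904c

Relativistic velocity addition: u = (u' + v)/(1 + u'v/c²)
= (0.542 + 0.968)/(1 + 0.542×0.968) = 1.510/1.52466 = 0.9904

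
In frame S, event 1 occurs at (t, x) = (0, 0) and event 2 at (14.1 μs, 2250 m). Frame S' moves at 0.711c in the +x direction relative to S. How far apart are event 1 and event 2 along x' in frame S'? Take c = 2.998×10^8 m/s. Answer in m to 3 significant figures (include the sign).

Δx' ≈ -1070 m

γ = 1/√(1 − 0.711²) = 1.4221
Δx' = γ(Δx − vΔt) = 1.4221 × (2250 m − 0.711×(2.998×10^8 m/s)×14.1×10^-6 s)
= 1.4221 × (-755.52 m) = -1070 m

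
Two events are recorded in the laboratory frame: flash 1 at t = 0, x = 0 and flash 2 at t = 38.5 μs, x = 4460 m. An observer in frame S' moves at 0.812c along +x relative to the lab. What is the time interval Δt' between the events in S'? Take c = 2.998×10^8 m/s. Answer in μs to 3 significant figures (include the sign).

γ = 1/√(1 − 0.812²) = 1.7133
Δt' = γ(Δt − vΔx/c²) = 1.7133 × (38.5 μs − 0.812×4460 m / (2.998×10^8 m/s))
= 1.7133 × (26.420 μs) = 45.3 μs

Δt' ≈ 45.3 μs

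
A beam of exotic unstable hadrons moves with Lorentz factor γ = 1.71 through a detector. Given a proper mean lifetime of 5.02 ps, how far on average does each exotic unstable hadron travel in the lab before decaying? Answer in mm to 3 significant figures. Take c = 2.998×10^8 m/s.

d ≈ 2.09 mm

β = √(1 − 1/γ²) = √(1 − 1/1.71²) = 0.81118
Dilated lifetime: Δt = γτ₀ = 1.71 × 5.02 ps = 8.5842 ps
d = vΔt = 0.81118c × 8.5842 ps = 2.4319×10^8 m/s × 8.5842×10^-12 s = 2.09 mm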